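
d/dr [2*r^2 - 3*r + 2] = 4*r - 3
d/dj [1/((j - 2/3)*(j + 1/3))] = 27*(1 - 6*j)/(81*j^4 - 54*j^3 - 27*j^2 + 12*j + 4)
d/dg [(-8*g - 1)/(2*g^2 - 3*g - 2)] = (16*g^2 + 4*g + 13)/(4*g^4 - 12*g^3 + g^2 + 12*g + 4)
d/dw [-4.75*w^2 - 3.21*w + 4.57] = -9.5*w - 3.21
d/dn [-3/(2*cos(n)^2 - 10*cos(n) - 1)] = 6*(5 - 2*cos(n))*sin(n)/(10*cos(n) - cos(2*n))^2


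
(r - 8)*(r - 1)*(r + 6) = r^3 - 3*r^2 - 46*r + 48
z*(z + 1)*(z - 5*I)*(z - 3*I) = z^4 + z^3 - 8*I*z^3 - 15*z^2 - 8*I*z^2 - 15*z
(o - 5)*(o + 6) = o^2 + o - 30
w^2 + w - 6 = (w - 2)*(w + 3)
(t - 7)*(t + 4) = t^2 - 3*t - 28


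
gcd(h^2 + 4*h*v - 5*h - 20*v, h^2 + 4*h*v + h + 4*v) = h + 4*v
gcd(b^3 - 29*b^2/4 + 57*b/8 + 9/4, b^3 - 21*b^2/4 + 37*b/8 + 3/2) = b^2 - 5*b/4 - 3/8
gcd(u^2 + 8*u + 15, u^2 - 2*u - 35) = u + 5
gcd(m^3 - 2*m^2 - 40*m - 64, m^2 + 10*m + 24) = m + 4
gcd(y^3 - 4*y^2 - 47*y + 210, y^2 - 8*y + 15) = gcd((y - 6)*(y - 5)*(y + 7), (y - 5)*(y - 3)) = y - 5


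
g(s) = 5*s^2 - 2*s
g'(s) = 10*s - 2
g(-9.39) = 459.64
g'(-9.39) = -95.90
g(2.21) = 20.00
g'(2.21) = 20.10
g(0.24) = -0.19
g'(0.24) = 0.40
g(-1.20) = 9.60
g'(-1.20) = -14.00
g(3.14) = 43.02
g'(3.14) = 29.40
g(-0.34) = 1.26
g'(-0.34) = -5.40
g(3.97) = 70.86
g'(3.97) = 37.70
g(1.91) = 14.42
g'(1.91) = 17.10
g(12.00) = 696.00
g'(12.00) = 118.00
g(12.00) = 696.00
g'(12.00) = 118.00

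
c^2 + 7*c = c*(c + 7)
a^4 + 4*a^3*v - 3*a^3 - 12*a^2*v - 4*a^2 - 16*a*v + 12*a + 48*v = (a - 3)*(a - 2)*(a + 2)*(a + 4*v)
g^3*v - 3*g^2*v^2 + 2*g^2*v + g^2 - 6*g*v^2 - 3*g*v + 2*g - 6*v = (g + 2)*(g - 3*v)*(g*v + 1)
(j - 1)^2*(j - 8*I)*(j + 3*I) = j^4 - 2*j^3 - 5*I*j^3 + 25*j^2 + 10*I*j^2 - 48*j - 5*I*j + 24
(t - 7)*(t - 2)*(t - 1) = t^3 - 10*t^2 + 23*t - 14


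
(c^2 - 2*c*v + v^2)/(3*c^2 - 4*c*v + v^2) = (-c + v)/(-3*c + v)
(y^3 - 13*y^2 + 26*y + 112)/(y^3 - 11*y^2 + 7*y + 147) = (y^2 - 6*y - 16)/(y^2 - 4*y - 21)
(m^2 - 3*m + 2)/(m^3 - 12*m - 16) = (-m^2 + 3*m - 2)/(-m^3 + 12*m + 16)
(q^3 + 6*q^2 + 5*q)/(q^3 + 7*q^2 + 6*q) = (q + 5)/(q + 6)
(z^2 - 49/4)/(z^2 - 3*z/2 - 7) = (z + 7/2)/(z + 2)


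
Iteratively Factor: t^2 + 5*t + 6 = (t + 2)*(t + 3)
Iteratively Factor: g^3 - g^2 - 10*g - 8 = (g + 2)*(g^2 - 3*g - 4) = (g + 1)*(g + 2)*(g - 4)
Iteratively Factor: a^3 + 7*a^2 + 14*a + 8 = (a + 2)*(a^2 + 5*a + 4) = (a + 1)*(a + 2)*(a + 4)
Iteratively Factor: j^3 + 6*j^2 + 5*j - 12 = (j + 4)*(j^2 + 2*j - 3) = (j - 1)*(j + 4)*(j + 3)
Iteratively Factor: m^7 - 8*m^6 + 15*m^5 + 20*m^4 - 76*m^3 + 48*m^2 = (m)*(m^6 - 8*m^5 + 15*m^4 + 20*m^3 - 76*m^2 + 48*m) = m*(m + 2)*(m^5 - 10*m^4 + 35*m^3 - 50*m^2 + 24*m) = m*(m - 2)*(m + 2)*(m^4 - 8*m^3 + 19*m^2 - 12*m) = m*(m - 3)*(m - 2)*(m + 2)*(m^3 - 5*m^2 + 4*m) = m*(m - 3)*(m - 2)*(m - 1)*(m + 2)*(m^2 - 4*m) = m*(m - 4)*(m - 3)*(m - 2)*(m - 1)*(m + 2)*(m)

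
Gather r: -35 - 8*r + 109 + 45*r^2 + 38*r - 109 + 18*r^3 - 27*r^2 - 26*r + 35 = 18*r^3 + 18*r^2 + 4*r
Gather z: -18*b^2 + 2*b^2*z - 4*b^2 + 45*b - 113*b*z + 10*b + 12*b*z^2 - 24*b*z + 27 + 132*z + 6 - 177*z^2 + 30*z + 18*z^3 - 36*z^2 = -22*b^2 + 55*b + 18*z^3 + z^2*(12*b - 213) + z*(2*b^2 - 137*b + 162) + 33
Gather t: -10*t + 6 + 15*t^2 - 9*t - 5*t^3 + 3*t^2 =-5*t^3 + 18*t^2 - 19*t + 6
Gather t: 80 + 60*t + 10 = 60*t + 90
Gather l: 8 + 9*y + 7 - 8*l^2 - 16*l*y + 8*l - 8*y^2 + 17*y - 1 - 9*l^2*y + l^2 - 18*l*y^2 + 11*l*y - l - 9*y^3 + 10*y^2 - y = l^2*(-9*y - 7) + l*(-18*y^2 - 5*y + 7) - 9*y^3 + 2*y^2 + 25*y + 14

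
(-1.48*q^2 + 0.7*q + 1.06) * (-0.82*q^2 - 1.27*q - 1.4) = 1.2136*q^4 + 1.3056*q^3 + 0.3138*q^2 - 2.3262*q - 1.484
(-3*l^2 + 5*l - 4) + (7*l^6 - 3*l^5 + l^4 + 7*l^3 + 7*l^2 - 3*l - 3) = 7*l^6 - 3*l^5 + l^4 + 7*l^3 + 4*l^2 + 2*l - 7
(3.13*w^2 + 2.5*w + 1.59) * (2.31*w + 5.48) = 7.2303*w^3 + 22.9274*w^2 + 17.3729*w + 8.7132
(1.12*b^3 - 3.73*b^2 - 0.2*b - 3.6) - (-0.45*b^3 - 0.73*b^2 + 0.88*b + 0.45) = 1.57*b^3 - 3.0*b^2 - 1.08*b - 4.05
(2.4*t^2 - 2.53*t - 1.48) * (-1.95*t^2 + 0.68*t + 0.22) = -4.68*t^4 + 6.5655*t^3 + 1.6936*t^2 - 1.563*t - 0.3256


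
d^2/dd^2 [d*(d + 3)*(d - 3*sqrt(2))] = 6*d - 6*sqrt(2) + 6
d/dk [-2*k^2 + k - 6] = 1 - 4*k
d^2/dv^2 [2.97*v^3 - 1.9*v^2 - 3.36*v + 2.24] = 17.82*v - 3.8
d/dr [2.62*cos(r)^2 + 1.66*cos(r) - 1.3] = -(5.24*cos(r) + 1.66)*sin(r)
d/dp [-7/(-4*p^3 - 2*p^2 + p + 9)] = 7*(-12*p^2 - 4*p + 1)/(4*p^3 + 2*p^2 - p - 9)^2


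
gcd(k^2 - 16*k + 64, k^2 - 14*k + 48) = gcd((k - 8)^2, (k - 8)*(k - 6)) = k - 8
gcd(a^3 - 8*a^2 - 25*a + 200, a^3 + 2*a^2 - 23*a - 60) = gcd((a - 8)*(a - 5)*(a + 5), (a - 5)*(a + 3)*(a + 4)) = a - 5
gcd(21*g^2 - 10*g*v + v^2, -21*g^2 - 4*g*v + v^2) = -7*g + v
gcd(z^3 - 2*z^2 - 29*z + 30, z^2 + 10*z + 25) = z + 5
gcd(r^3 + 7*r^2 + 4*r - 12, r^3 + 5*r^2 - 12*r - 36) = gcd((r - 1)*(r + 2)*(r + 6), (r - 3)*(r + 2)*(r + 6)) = r^2 + 8*r + 12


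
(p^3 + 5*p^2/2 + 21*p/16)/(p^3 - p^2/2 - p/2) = (16*p^2 + 40*p + 21)/(8*(2*p^2 - p - 1))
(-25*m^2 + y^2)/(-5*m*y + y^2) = (5*m + y)/y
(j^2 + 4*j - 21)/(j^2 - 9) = (j + 7)/(j + 3)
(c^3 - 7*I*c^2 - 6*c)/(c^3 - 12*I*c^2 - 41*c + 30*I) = c/(c - 5*I)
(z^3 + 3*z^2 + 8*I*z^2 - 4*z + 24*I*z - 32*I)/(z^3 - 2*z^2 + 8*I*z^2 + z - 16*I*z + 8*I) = (z + 4)/(z - 1)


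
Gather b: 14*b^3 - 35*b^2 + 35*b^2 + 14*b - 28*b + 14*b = 14*b^3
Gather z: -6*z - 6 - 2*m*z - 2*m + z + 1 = -2*m + z*(-2*m - 5) - 5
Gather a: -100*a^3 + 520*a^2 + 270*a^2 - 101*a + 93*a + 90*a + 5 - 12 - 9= -100*a^3 + 790*a^2 + 82*a - 16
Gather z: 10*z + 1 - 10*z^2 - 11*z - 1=-10*z^2 - z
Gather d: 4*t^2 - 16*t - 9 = 4*t^2 - 16*t - 9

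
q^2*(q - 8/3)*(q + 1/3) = q^4 - 7*q^3/3 - 8*q^2/9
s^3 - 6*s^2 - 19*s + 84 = (s - 7)*(s - 3)*(s + 4)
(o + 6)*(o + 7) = o^2 + 13*o + 42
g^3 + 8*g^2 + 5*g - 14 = (g - 1)*(g + 2)*(g + 7)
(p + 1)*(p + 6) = p^2 + 7*p + 6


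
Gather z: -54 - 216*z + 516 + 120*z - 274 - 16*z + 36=224 - 112*z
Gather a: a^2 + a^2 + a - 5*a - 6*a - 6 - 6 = 2*a^2 - 10*a - 12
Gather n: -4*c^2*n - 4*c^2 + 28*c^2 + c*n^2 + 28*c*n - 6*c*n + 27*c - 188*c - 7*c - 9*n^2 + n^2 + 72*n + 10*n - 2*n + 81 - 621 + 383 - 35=24*c^2 - 168*c + n^2*(c - 8) + n*(-4*c^2 + 22*c + 80) - 192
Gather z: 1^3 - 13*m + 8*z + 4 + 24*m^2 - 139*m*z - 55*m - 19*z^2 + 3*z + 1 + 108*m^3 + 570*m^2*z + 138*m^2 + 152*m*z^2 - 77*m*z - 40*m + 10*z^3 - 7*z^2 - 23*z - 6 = 108*m^3 + 162*m^2 - 108*m + 10*z^3 + z^2*(152*m - 26) + z*(570*m^2 - 216*m - 12)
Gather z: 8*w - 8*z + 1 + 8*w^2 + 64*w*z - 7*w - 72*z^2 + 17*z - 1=8*w^2 + w - 72*z^2 + z*(64*w + 9)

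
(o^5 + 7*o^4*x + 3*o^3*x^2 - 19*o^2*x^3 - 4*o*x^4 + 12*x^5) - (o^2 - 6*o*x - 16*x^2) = o^5 + 7*o^4*x + 3*o^3*x^2 - 19*o^2*x^3 - o^2 - 4*o*x^4 + 6*o*x + 12*x^5 + 16*x^2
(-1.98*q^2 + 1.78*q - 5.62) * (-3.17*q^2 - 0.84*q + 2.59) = 6.2766*q^4 - 3.9794*q^3 + 11.192*q^2 + 9.331*q - 14.5558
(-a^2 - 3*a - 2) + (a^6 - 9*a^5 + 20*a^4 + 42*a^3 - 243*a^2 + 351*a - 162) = a^6 - 9*a^5 + 20*a^4 + 42*a^3 - 244*a^2 + 348*a - 164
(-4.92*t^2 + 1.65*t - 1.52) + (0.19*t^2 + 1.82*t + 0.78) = -4.73*t^2 + 3.47*t - 0.74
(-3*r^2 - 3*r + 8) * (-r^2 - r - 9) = 3*r^4 + 6*r^3 + 22*r^2 + 19*r - 72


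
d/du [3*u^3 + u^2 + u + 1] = 9*u^2 + 2*u + 1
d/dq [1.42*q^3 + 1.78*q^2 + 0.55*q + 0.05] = 4.26*q^2 + 3.56*q + 0.55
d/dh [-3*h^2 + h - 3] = 1 - 6*h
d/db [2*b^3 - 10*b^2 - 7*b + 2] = 6*b^2 - 20*b - 7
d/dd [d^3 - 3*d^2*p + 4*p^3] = 3*d*(d - 2*p)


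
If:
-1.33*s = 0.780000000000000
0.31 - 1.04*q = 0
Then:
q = 0.30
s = -0.59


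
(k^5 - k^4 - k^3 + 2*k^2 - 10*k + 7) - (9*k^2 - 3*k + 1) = k^5 - k^4 - k^3 - 7*k^2 - 7*k + 6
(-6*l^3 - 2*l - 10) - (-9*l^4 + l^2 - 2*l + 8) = 9*l^4 - 6*l^3 - l^2 - 18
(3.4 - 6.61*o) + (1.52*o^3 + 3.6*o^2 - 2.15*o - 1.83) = 1.52*o^3 + 3.6*o^2 - 8.76*o + 1.57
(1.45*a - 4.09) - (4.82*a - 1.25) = -3.37*a - 2.84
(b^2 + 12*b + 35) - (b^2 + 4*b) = 8*b + 35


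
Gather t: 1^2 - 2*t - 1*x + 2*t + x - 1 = 0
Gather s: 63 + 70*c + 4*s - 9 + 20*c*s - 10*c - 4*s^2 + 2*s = 60*c - 4*s^2 + s*(20*c + 6) + 54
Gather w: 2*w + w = 3*w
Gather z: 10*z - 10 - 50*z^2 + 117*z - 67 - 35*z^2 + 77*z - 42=-85*z^2 + 204*z - 119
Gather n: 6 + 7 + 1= 14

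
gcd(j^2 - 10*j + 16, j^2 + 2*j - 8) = j - 2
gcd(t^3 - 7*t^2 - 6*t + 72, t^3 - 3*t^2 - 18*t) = t^2 - 3*t - 18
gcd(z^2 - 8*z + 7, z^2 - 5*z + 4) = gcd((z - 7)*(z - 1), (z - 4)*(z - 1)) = z - 1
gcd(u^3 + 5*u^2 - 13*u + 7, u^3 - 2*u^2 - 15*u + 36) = 1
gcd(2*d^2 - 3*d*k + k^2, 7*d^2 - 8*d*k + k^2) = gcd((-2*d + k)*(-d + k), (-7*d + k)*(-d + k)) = d - k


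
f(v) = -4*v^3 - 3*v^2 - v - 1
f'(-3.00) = -91.00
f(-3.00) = 83.00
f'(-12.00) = -1657.00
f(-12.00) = 6491.00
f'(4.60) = -282.52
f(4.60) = -458.42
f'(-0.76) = -3.37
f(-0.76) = -0.22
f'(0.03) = -1.19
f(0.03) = -1.03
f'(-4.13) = -180.90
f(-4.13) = 233.74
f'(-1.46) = -17.82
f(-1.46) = 6.51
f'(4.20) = -237.88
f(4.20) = -354.47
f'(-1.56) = -20.84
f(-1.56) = 8.44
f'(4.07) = -224.20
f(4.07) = -324.44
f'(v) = -12*v^2 - 6*v - 1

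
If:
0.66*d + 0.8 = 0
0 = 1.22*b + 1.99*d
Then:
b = 1.98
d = -1.21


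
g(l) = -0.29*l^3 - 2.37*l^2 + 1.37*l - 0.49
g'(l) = -0.87*l^2 - 4.74*l + 1.37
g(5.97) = -138.49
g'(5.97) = -57.94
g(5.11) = -94.07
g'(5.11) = -45.57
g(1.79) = -7.29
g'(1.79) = -9.90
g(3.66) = -41.44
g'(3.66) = -27.63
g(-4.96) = -30.20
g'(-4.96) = 3.48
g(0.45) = -0.38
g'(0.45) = -0.94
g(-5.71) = -31.60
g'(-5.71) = 0.07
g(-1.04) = -4.15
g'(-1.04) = 5.36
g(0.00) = -0.49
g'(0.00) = 1.37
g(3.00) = -25.54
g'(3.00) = -20.68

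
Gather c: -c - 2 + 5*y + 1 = -c + 5*y - 1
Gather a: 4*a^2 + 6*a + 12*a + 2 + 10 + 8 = 4*a^2 + 18*a + 20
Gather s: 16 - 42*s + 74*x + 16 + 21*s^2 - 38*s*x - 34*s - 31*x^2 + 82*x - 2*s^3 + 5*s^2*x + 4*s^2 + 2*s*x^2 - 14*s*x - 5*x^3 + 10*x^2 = -2*s^3 + s^2*(5*x + 25) + s*(2*x^2 - 52*x - 76) - 5*x^3 - 21*x^2 + 156*x + 32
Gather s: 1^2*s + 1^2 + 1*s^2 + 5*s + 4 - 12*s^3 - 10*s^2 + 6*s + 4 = -12*s^3 - 9*s^2 + 12*s + 9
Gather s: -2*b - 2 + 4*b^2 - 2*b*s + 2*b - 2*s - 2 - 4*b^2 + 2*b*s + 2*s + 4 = 0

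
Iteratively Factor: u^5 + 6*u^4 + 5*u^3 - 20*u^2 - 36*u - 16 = (u - 2)*(u^4 + 8*u^3 + 21*u^2 + 22*u + 8) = (u - 2)*(u + 4)*(u^3 + 4*u^2 + 5*u + 2) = (u - 2)*(u + 2)*(u + 4)*(u^2 + 2*u + 1) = (u - 2)*(u + 1)*(u + 2)*(u + 4)*(u + 1)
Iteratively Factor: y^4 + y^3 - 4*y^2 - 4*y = (y)*(y^3 + y^2 - 4*y - 4) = y*(y + 2)*(y^2 - y - 2) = y*(y - 2)*(y + 2)*(y + 1)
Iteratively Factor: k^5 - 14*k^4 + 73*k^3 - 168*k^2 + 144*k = (k - 3)*(k^4 - 11*k^3 + 40*k^2 - 48*k) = (k - 4)*(k - 3)*(k^3 - 7*k^2 + 12*k) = k*(k - 4)*(k - 3)*(k^2 - 7*k + 12) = k*(k - 4)*(k - 3)^2*(k - 4)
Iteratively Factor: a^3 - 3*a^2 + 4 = (a - 2)*(a^2 - a - 2) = (a - 2)*(a + 1)*(a - 2)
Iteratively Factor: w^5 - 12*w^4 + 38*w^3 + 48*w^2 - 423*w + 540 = (w - 3)*(w^4 - 9*w^3 + 11*w^2 + 81*w - 180) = (w - 3)*(w + 3)*(w^3 - 12*w^2 + 47*w - 60) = (w - 4)*(w - 3)*(w + 3)*(w^2 - 8*w + 15) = (w - 5)*(w - 4)*(w - 3)*(w + 3)*(w - 3)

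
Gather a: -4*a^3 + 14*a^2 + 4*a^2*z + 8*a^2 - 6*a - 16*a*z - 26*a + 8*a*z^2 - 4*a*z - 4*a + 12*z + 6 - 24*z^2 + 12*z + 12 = -4*a^3 + a^2*(4*z + 22) + a*(8*z^2 - 20*z - 36) - 24*z^2 + 24*z + 18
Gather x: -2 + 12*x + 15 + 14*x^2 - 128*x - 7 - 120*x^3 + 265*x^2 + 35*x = -120*x^3 + 279*x^2 - 81*x + 6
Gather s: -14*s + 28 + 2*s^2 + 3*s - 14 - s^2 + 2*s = s^2 - 9*s + 14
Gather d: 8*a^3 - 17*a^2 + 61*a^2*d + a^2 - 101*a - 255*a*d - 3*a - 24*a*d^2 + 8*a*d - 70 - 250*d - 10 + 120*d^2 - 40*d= 8*a^3 - 16*a^2 - 104*a + d^2*(120 - 24*a) + d*(61*a^2 - 247*a - 290) - 80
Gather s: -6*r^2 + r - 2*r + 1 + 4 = -6*r^2 - r + 5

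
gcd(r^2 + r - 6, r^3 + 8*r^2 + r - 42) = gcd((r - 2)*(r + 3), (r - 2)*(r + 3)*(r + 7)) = r^2 + r - 6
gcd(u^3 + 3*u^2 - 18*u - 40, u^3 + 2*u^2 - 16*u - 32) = u^2 - 2*u - 8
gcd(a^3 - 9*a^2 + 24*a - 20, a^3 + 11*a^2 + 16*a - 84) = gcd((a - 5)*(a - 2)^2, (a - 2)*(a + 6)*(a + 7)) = a - 2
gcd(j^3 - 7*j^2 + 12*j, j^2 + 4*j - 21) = j - 3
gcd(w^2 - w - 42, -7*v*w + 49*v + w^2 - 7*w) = w - 7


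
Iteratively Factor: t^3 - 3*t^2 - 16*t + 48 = (t - 4)*(t^2 + t - 12) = (t - 4)*(t - 3)*(t + 4)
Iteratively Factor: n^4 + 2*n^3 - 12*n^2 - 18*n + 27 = (n + 3)*(n^3 - n^2 - 9*n + 9) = (n - 3)*(n + 3)*(n^2 + 2*n - 3) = (n - 3)*(n + 3)^2*(n - 1)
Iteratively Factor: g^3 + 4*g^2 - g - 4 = (g - 1)*(g^2 + 5*g + 4) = (g - 1)*(g + 1)*(g + 4)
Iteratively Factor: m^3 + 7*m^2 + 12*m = (m)*(m^2 + 7*m + 12) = m*(m + 3)*(m + 4)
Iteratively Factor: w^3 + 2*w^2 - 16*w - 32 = (w + 4)*(w^2 - 2*w - 8) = (w + 2)*(w + 4)*(w - 4)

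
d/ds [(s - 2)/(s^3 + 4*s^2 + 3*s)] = (s*(s^2 + 4*s + 3) - (s - 2)*(3*s^2 + 8*s + 3))/(s^2*(s^2 + 4*s + 3)^2)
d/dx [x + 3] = 1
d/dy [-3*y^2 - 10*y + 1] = -6*y - 10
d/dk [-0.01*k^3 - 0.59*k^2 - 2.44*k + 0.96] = -0.03*k^2 - 1.18*k - 2.44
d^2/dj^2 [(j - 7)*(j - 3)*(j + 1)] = 6*j - 18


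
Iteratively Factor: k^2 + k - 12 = (k - 3)*(k + 4)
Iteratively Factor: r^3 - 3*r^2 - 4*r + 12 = (r + 2)*(r^2 - 5*r + 6) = (r - 3)*(r + 2)*(r - 2)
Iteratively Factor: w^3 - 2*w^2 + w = (w)*(w^2 - 2*w + 1) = w*(w - 1)*(w - 1)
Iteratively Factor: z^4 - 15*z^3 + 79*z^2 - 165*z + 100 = (z - 1)*(z^3 - 14*z^2 + 65*z - 100) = (z - 5)*(z - 1)*(z^2 - 9*z + 20) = (z - 5)^2*(z - 1)*(z - 4)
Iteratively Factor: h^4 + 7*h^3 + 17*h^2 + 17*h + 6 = (h + 2)*(h^3 + 5*h^2 + 7*h + 3) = (h + 2)*(h + 3)*(h^2 + 2*h + 1) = (h + 1)*(h + 2)*(h + 3)*(h + 1)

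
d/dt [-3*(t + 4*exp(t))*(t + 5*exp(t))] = -27*t*exp(t) - 6*t - 120*exp(2*t) - 27*exp(t)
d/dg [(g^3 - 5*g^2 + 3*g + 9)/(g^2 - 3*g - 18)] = (g^4 - 6*g^3 - 42*g^2 + 162*g - 27)/(g^4 - 6*g^3 - 27*g^2 + 108*g + 324)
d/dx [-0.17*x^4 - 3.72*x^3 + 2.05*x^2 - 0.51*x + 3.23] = -0.68*x^3 - 11.16*x^2 + 4.1*x - 0.51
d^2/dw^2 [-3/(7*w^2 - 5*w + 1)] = 6*(49*w^2 - 35*w - (14*w - 5)^2 + 7)/(7*w^2 - 5*w + 1)^3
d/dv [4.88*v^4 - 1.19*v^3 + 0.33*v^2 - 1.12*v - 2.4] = 19.52*v^3 - 3.57*v^2 + 0.66*v - 1.12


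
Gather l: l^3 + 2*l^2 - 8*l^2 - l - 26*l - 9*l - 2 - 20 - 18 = l^3 - 6*l^2 - 36*l - 40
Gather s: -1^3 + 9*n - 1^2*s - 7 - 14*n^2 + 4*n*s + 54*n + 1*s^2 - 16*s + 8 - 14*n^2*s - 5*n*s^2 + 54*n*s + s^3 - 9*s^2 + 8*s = -14*n^2 + 63*n + s^3 + s^2*(-5*n - 8) + s*(-14*n^2 + 58*n - 9)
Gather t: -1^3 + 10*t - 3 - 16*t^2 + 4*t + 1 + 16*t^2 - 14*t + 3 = 0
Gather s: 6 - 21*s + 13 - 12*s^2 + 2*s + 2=-12*s^2 - 19*s + 21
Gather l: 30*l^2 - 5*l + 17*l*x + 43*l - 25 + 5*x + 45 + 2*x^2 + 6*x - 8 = 30*l^2 + l*(17*x + 38) + 2*x^2 + 11*x + 12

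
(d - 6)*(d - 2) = d^2 - 8*d + 12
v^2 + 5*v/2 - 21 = (v - 7/2)*(v + 6)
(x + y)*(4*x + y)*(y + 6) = 4*x^2*y + 24*x^2 + 5*x*y^2 + 30*x*y + y^3 + 6*y^2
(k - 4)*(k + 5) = k^2 + k - 20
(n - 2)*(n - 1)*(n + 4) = n^3 + n^2 - 10*n + 8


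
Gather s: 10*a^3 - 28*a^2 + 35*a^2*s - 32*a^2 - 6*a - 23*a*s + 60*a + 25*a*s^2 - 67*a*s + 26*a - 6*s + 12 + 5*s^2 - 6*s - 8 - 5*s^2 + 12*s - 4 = 10*a^3 - 60*a^2 + 25*a*s^2 + 80*a + s*(35*a^2 - 90*a)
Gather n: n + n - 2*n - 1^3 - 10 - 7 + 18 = 0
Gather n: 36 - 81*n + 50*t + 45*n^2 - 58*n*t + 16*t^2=45*n^2 + n*(-58*t - 81) + 16*t^2 + 50*t + 36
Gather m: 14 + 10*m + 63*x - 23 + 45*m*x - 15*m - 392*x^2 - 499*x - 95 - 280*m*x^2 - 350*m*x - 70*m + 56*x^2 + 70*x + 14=m*(-280*x^2 - 305*x - 75) - 336*x^2 - 366*x - 90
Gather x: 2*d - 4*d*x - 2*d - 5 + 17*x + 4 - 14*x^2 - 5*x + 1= -14*x^2 + x*(12 - 4*d)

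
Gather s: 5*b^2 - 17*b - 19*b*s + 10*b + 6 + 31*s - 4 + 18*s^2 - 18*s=5*b^2 - 7*b + 18*s^2 + s*(13 - 19*b) + 2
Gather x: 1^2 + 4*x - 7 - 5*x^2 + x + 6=-5*x^2 + 5*x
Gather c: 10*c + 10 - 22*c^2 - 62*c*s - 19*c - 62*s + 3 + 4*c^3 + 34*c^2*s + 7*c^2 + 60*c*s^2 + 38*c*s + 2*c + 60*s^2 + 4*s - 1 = 4*c^3 + c^2*(34*s - 15) + c*(60*s^2 - 24*s - 7) + 60*s^2 - 58*s + 12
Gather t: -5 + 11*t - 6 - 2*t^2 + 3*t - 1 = -2*t^2 + 14*t - 12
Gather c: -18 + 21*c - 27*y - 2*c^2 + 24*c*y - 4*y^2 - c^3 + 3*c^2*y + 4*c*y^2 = -c^3 + c^2*(3*y - 2) + c*(4*y^2 + 24*y + 21) - 4*y^2 - 27*y - 18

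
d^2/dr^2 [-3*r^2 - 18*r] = -6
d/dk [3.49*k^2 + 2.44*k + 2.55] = 6.98*k + 2.44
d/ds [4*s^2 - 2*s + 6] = 8*s - 2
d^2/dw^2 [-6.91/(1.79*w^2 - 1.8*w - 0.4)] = (-44.280662*w^2 + 44.52804*w + 6.91*(3.58*w - 1.8)*(7.16*w - 3.6) + 9.89512)/(-1.79*w^2 + 1.8*w + 0.4)^3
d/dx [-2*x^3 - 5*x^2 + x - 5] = -6*x^2 - 10*x + 1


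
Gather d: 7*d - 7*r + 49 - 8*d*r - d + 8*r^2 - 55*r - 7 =d*(6 - 8*r) + 8*r^2 - 62*r + 42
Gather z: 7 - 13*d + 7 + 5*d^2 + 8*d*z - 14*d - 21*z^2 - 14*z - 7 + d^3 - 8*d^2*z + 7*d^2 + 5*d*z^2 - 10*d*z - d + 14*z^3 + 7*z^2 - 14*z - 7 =d^3 + 12*d^2 - 28*d + 14*z^3 + z^2*(5*d - 14) + z*(-8*d^2 - 2*d - 28)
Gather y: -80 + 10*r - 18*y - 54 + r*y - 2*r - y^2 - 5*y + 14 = 8*r - y^2 + y*(r - 23) - 120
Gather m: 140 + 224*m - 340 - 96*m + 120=128*m - 80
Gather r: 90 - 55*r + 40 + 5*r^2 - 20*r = 5*r^2 - 75*r + 130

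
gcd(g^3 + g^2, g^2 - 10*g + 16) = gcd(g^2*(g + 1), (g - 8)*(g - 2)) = 1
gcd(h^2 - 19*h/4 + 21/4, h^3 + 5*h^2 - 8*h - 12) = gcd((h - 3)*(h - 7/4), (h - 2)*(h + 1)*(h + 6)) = 1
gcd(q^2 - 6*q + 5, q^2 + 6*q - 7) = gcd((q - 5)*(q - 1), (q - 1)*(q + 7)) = q - 1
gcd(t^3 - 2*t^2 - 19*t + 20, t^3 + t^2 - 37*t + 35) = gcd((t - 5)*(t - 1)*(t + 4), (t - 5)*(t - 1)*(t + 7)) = t^2 - 6*t + 5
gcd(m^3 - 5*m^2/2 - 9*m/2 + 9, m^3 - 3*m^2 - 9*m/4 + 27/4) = m^2 - 9*m/2 + 9/2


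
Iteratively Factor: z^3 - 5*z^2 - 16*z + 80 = (z - 5)*(z^2 - 16) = (z - 5)*(z - 4)*(z + 4)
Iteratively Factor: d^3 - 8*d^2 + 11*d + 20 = (d - 5)*(d^2 - 3*d - 4) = (d - 5)*(d - 4)*(d + 1)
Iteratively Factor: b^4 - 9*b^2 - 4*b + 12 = (b - 1)*(b^3 + b^2 - 8*b - 12) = (b - 1)*(b + 2)*(b^2 - b - 6) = (b - 3)*(b - 1)*(b + 2)*(b + 2)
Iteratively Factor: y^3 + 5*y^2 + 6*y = (y + 2)*(y^2 + 3*y) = (y + 2)*(y + 3)*(y)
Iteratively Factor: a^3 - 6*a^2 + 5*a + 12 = (a - 4)*(a^2 - 2*a - 3) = (a - 4)*(a - 3)*(a + 1)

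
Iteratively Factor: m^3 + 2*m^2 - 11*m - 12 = (m + 4)*(m^2 - 2*m - 3) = (m + 1)*(m + 4)*(m - 3)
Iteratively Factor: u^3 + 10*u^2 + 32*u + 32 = (u + 4)*(u^2 + 6*u + 8) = (u + 4)^2*(u + 2)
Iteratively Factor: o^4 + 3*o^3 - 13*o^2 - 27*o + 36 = (o + 3)*(o^3 - 13*o + 12) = (o - 1)*(o + 3)*(o^2 + o - 12) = (o - 3)*(o - 1)*(o + 3)*(o + 4)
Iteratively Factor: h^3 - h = (h)*(h^2 - 1) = h*(h + 1)*(h - 1)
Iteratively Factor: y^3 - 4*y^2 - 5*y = (y - 5)*(y^2 + y) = (y - 5)*(y + 1)*(y)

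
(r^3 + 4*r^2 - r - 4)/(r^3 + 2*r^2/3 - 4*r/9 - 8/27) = 27*(r^3 + 4*r^2 - r - 4)/(27*r^3 + 18*r^2 - 12*r - 8)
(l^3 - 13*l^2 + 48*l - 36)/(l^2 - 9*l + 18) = (l^2 - 7*l + 6)/(l - 3)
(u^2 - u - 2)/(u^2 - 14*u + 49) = (u^2 - u - 2)/(u^2 - 14*u + 49)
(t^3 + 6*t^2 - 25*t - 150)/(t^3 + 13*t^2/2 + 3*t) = 2*(t^2 - 25)/(t*(2*t + 1))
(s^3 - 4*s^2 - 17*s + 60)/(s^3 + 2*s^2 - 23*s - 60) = (s - 3)/(s + 3)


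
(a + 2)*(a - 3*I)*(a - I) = a^3 + 2*a^2 - 4*I*a^2 - 3*a - 8*I*a - 6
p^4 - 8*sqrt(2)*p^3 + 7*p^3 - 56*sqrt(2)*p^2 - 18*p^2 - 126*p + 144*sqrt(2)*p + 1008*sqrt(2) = (p + 7)*(p - 8*sqrt(2))*(p - 3*sqrt(2))*(p + 3*sqrt(2))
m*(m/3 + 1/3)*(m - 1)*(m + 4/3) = m^4/3 + 4*m^3/9 - m^2/3 - 4*m/9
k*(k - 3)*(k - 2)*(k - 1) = k^4 - 6*k^3 + 11*k^2 - 6*k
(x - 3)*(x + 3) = x^2 - 9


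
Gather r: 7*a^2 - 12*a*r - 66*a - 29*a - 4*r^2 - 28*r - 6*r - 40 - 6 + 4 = 7*a^2 - 95*a - 4*r^2 + r*(-12*a - 34) - 42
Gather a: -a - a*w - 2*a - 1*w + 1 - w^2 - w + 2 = a*(-w - 3) - w^2 - 2*w + 3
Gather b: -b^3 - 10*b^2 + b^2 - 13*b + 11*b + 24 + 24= -b^3 - 9*b^2 - 2*b + 48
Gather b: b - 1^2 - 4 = b - 5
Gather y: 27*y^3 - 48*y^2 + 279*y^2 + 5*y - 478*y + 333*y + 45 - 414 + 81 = 27*y^3 + 231*y^2 - 140*y - 288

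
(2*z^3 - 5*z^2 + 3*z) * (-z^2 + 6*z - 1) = -2*z^5 + 17*z^4 - 35*z^3 + 23*z^2 - 3*z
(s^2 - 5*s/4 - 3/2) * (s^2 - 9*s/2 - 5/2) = s^4 - 23*s^3/4 + 13*s^2/8 + 79*s/8 + 15/4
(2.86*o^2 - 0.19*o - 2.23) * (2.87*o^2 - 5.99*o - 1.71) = 8.2082*o^4 - 17.6767*o^3 - 10.1526*o^2 + 13.6826*o + 3.8133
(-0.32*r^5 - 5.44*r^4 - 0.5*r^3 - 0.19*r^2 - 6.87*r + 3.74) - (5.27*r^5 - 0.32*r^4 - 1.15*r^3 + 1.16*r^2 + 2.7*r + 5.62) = -5.59*r^5 - 5.12*r^4 + 0.65*r^3 - 1.35*r^2 - 9.57*r - 1.88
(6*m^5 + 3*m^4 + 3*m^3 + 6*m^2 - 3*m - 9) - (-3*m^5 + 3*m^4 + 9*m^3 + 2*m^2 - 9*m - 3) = 9*m^5 - 6*m^3 + 4*m^2 + 6*m - 6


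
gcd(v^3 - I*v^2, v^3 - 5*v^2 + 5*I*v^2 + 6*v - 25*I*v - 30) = v - I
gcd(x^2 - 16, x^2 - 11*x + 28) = x - 4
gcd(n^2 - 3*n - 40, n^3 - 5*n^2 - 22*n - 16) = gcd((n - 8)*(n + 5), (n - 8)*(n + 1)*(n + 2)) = n - 8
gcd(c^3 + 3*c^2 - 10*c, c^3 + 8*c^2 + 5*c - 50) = c^2 + 3*c - 10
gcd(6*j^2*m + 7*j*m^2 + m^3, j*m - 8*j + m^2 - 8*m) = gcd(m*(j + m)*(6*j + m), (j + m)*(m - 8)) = j + m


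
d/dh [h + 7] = 1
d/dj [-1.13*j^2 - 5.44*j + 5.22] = -2.26*j - 5.44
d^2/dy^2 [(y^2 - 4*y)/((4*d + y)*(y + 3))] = 2*(y*(4*d + y)^2*(y - 4) + y*(4*d + y)*(y - 4)*(y + 3) + y*(y - 4)*(y + 3)^2 + 2*(2 - y)*(4*d + y)^2*(y + 3) + 2*(2 - y)*(4*d + y)*(y + 3)^2 + (4*d + y)^2*(y + 3)^2)/((4*d + y)^3*(y + 3)^3)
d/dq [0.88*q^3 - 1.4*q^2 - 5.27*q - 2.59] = 2.64*q^2 - 2.8*q - 5.27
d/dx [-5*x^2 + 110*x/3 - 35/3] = 110/3 - 10*x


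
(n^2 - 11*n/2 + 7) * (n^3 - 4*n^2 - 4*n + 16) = n^5 - 19*n^4/2 + 25*n^3 + 10*n^2 - 116*n + 112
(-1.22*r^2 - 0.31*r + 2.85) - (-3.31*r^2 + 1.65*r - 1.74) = 2.09*r^2 - 1.96*r + 4.59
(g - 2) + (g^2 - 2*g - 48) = g^2 - g - 50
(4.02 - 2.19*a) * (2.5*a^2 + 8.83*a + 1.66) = -5.475*a^3 - 9.2877*a^2 + 31.8612*a + 6.6732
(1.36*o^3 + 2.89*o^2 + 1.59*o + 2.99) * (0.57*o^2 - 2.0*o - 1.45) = 0.7752*o^5 - 1.0727*o^4 - 6.8457*o^3 - 5.6662*o^2 - 8.2855*o - 4.3355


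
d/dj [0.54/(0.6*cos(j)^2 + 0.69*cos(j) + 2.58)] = (0.648*cos(j) + 0.3726)*sin(j)/(0.6*cos(j)^2 + 0.69*cos(j) + 2.58)^2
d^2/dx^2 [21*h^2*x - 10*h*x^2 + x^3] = -20*h + 6*x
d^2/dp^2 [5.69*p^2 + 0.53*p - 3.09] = 11.3800000000000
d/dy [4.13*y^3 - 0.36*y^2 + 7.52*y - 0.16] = 12.39*y^2 - 0.72*y + 7.52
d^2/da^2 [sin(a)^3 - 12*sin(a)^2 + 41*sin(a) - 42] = -9*sin(a)^3 + 48*sin(a)^2 - 35*sin(a) - 24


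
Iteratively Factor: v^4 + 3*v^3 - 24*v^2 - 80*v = (v + 4)*(v^3 - v^2 - 20*v) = (v + 4)^2*(v^2 - 5*v) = v*(v + 4)^2*(v - 5)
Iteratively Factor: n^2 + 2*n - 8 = (n - 2)*(n + 4)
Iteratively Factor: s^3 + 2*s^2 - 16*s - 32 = (s - 4)*(s^2 + 6*s + 8) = (s - 4)*(s + 2)*(s + 4)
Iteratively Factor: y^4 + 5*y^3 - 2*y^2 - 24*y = (y - 2)*(y^3 + 7*y^2 + 12*y) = (y - 2)*(y + 3)*(y^2 + 4*y) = y*(y - 2)*(y + 3)*(y + 4)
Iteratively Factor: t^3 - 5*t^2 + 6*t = (t)*(t^2 - 5*t + 6) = t*(t - 2)*(t - 3)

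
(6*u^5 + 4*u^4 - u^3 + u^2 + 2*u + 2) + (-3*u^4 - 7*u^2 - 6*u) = 6*u^5 + u^4 - u^3 - 6*u^2 - 4*u + 2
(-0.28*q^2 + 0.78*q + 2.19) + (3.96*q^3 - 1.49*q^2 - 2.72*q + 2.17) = 3.96*q^3 - 1.77*q^2 - 1.94*q + 4.36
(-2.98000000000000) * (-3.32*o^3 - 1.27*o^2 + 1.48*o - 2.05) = 9.8936*o^3 + 3.7846*o^2 - 4.4104*o + 6.109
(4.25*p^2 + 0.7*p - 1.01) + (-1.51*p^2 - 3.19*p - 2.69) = 2.74*p^2 - 2.49*p - 3.7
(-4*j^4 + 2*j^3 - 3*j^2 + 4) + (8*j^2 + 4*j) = -4*j^4 + 2*j^3 + 5*j^2 + 4*j + 4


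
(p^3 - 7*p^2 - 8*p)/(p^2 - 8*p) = p + 1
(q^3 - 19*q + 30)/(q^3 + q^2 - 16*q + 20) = (q - 3)/(q - 2)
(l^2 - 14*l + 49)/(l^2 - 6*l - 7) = (l - 7)/(l + 1)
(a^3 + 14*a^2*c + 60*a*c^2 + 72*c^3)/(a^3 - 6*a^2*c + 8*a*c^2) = (a^3 + 14*a^2*c + 60*a*c^2 + 72*c^3)/(a*(a^2 - 6*a*c + 8*c^2))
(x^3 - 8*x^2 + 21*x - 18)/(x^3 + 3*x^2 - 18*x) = (x^2 - 5*x + 6)/(x*(x + 6))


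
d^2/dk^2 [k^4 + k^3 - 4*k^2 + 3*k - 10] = 12*k^2 + 6*k - 8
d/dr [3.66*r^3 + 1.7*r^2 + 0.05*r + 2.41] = 10.98*r^2 + 3.4*r + 0.05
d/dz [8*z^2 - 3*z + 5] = 16*z - 3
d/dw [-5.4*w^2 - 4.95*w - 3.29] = -10.8*w - 4.95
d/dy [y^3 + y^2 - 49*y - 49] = 3*y^2 + 2*y - 49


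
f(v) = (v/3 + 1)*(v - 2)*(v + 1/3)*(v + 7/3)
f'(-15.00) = -3654.52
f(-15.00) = 12632.89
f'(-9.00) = -664.74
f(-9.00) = 1271.11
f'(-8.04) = -447.32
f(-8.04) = 741.81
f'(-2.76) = -0.47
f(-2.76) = -0.39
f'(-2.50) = 1.27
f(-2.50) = -0.27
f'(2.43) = 31.57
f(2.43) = 10.24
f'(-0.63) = -2.88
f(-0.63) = 1.05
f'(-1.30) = 0.41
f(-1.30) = 1.87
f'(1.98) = 16.28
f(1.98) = -0.33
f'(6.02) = 408.44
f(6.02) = 641.46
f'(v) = (v/3 + 1)*(v - 2)*(v + 1/3) + (v/3 + 1)*(v - 2)*(v + 7/3) + (v/3 + 1)*(v + 1/3)*(v + 7/3) + (v - 2)*(v + 1/3)*(v + 7/3)/3 = 4*v^3/3 + 11*v^2/3 - 46*v/27 - 137/27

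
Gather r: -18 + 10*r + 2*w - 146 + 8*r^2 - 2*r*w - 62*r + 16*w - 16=8*r^2 + r*(-2*w - 52) + 18*w - 180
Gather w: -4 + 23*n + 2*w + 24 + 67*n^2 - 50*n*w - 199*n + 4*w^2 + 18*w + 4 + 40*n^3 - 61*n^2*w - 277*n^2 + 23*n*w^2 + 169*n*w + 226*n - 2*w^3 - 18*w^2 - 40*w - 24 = 40*n^3 - 210*n^2 + 50*n - 2*w^3 + w^2*(23*n - 14) + w*(-61*n^2 + 119*n - 20)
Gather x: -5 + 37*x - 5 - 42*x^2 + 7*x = -42*x^2 + 44*x - 10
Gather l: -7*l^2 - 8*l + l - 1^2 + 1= -7*l^2 - 7*l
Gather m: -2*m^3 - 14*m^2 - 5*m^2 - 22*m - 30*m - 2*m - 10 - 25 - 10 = -2*m^3 - 19*m^2 - 54*m - 45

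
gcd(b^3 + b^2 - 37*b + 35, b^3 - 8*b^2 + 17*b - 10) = b^2 - 6*b + 5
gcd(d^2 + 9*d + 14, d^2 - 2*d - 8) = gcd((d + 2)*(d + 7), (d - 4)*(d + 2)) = d + 2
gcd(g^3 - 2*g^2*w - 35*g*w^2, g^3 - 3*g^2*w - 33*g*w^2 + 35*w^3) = -g^2 + 2*g*w + 35*w^2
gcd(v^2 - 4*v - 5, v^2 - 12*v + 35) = v - 5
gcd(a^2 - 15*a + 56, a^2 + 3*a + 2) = 1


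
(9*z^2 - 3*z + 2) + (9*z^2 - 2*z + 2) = 18*z^2 - 5*z + 4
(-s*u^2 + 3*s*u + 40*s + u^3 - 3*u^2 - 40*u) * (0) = 0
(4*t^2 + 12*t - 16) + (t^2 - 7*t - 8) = 5*t^2 + 5*t - 24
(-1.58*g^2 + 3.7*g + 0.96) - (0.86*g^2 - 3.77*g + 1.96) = -2.44*g^2 + 7.47*g - 1.0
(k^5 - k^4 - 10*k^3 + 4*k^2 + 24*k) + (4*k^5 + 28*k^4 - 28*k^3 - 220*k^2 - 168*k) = 5*k^5 + 27*k^4 - 38*k^3 - 216*k^2 - 144*k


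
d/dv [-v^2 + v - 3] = 1 - 2*v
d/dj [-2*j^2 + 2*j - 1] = 2 - 4*j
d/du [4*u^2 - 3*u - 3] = 8*u - 3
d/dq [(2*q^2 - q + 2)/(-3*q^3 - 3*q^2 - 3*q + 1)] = (6*q^4 - 6*q^3 + 9*q^2 + 16*q + 5)/(9*q^6 + 18*q^5 + 27*q^4 + 12*q^3 + 3*q^2 - 6*q + 1)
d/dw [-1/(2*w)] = 1/(2*w^2)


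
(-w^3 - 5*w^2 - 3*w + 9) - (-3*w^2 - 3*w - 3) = -w^3 - 2*w^2 + 12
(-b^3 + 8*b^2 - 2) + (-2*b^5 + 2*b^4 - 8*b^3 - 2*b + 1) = -2*b^5 + 2*b^4 - 9*b^3 + 8*b^2 - 2*b - 1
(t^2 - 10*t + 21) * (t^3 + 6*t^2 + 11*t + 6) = t^5 - 4*t^4 - 28*t^3 + 22*t^2 + 171*t + 126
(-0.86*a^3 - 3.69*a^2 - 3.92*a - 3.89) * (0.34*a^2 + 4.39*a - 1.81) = -0.2924*a^5 - 5.03*a^4 - 15.9753*a^3 - 11.8525*a^2 - 9.9819*a + 7.0409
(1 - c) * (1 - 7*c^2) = 7*c^3 - 7*c^2 - c + 1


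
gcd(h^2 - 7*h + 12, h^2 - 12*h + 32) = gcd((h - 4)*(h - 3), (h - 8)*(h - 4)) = h - 4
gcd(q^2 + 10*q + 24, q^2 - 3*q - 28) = q + 4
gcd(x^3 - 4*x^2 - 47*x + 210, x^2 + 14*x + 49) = x + 7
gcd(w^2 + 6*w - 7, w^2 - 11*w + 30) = 1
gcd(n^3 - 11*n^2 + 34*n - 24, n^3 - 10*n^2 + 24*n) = n^2 - 10*n + 24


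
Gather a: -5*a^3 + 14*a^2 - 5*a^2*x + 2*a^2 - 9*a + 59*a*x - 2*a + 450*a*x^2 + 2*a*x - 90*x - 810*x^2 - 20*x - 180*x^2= -5*a^3 + a^2*(16 - 5*x) + a*(450*x^2 + 61*x - 11) - 990*x^2 - 110*x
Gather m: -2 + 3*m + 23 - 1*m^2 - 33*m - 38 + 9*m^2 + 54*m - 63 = 8*m^2 + 24*m - 80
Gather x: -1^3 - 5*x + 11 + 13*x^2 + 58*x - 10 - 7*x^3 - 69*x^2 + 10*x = -7*x^3 - 56*x^2 + 63*x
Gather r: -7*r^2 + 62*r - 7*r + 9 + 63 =-7*r^2 + 55*r + 72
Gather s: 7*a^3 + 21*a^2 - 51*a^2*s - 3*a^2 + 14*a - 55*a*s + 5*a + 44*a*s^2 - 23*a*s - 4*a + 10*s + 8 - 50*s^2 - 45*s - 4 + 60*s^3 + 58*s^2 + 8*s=7*a^3 + 18*a^2 + 15*a + 60*s^3 + s^2*(44*a + 8) + s*(-51*a^2 - 78*a - 27) + 4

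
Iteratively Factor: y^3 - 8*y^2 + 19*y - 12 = (y - 4)*(y^2 - 4*y + 3) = (y - 4)*(y - 3)*(y - 1)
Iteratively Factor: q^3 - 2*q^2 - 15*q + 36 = (q - 3)*(q^2 + q - 12) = (q - 3)^2*(q + 4)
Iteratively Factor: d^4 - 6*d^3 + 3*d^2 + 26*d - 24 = (d - 1)*(d^3 - 5*d^2 - 2*d + 24) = (d - 1)*(d + 2)*(d^2 - 7*d + 12) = (d - 3)*(d - 1)*(d + 2)*(d - 4)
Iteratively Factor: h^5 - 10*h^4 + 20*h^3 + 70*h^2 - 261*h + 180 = (h - 3)*(h^4 - 7*h^3 - h^2 + 67*h - 60) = (h - 3)*(h + 3)*(h^3 - 10*h^2 + 29*h - 20) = (h - 4)*(h - 3)*(h + 3)*(h^2 - 6*h + 5) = (h - 4)*(h - 3)*(h - 1)*(h + 3)*(h - 5)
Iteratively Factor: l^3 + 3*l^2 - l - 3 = (l - 1)*(l^2 + 4*l + 3) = (l - 1)*(l + 3)*(l + 1)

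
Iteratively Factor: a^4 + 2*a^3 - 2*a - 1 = (a + 1)*(a^3 + a^2 - a - 1) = (a + 1)^2*(a^2 - 1) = (a - 1)*(a + 1)^2*(a + 1)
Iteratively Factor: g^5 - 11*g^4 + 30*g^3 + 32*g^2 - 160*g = (g)*(g^4 - 11*g^3 + 30*g^2 + 32*g - 160) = g*(g + 2)*(g^3 - 13*g^2 + 56*g - 80) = g*(g - 4)*(g + 2)*(g^2 - 9*g + 20) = g*(g - 4)^2*(g + 2)*(g - 5)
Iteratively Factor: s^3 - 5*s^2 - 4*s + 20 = (s - 2)*(s^2 - 3*s - 10) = (s - 2)*(s + 2)*(s - 5)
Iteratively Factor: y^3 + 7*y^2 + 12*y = (y + 3)*(y^2 + 4*y) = y*(y + 3)*(y + 4)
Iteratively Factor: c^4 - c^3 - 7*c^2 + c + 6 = (c - 1)*(c^3 - 7*c - 6) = (c - 1)*(c + 2)*(c^2 - 2*c - 3) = (c - 3)*(c - 1)*(c + 2)*(c + 1)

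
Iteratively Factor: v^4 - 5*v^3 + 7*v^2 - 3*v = (v - 1)*(v^3 - 4*v^2 + 3*v) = (v - 3)*(v - 1)*(v^2 - v) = (v - 3)*(v - 1)^2*(v)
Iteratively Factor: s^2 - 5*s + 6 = (s - 3)*(s - 2)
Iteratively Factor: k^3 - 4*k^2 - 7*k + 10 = (k - 1)*(k^2 - 3*k - 10) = (k - 1)*(k + 2)*(k - 5)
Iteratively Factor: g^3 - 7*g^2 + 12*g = (g - 3)*(g^2 - 4*g) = (g - 4)*(g - 3)*(g)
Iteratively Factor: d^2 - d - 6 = (d + 2)*(d - 3)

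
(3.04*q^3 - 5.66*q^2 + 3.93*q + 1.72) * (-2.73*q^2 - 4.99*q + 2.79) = -8.2992*q^5 + 0.2822*q^4 + 25.9961*q^3 - 40.0977*q^2 + 2.3819*q + 4.7988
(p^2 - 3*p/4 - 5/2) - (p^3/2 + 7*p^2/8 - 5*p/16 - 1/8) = -p^3/2 + p^2/8 - 7*p/16 - 19/8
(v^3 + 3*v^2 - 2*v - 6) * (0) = 0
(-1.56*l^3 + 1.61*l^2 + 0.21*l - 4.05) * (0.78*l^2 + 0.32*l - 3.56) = -1.2168*l^5 + 0.7566*l^4 + 6.2326*l^3 - 8.8234*l^2 - 2.0436*l + 14.418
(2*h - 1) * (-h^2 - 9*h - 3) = -2*h^3 - 17*h^2 + 3*h + 3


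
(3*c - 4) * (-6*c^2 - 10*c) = -18*c^3 - 6*c^2 + 40*c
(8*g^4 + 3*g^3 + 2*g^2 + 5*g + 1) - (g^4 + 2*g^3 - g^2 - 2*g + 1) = 7*g^4 + g^3 + 3*g^2 + 7*g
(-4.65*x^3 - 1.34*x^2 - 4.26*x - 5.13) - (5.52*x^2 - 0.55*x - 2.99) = -4.65*x^3 - 6.86*x^2 - 3.71*x - 2.14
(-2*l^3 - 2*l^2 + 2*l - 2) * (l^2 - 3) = -2*l^5 - 2*l^4 + 8*l^3 + 4*l^2 - 6*l + 6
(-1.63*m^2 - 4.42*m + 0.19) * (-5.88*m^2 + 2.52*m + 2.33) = 9.5844*m^4 + 21.882*m^3 - 16.0535*m^2 - 9.8198*m + 0.4427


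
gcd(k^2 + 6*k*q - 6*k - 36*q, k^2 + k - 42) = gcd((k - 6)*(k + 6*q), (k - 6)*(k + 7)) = k - 6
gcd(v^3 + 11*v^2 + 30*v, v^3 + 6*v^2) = v^2 + 6*v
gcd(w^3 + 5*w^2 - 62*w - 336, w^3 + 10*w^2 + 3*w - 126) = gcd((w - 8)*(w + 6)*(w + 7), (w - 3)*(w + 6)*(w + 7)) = w^2 + 13*w + 42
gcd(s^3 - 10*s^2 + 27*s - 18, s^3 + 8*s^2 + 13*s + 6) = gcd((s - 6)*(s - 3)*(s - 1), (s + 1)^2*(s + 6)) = 1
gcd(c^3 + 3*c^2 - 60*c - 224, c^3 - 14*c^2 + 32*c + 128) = c - 8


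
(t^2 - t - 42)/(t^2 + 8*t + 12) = (t - 7)/(t + 2)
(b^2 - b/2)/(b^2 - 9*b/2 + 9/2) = b*(2*b - 1)/(2*b^2 - 9*b + 9)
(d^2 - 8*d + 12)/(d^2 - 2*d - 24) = (d - 2)/(d + 4)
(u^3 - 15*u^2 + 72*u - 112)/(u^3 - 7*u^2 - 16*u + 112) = (u - 4)/(u + 4)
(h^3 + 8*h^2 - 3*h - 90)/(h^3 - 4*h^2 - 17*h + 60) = (h^2 + 11*h + 30)/(h^2 - h - 20)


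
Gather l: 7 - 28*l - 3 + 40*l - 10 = 12*l - 6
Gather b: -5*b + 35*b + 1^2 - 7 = 30*b - 6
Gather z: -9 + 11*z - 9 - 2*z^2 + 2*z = -2*z^2 + 13*z - 18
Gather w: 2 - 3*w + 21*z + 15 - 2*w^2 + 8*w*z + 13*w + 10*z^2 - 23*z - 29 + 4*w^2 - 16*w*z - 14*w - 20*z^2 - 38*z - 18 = 2*w^2 + w*(-8*z - 4) - 10*z^2 - 40*z - 30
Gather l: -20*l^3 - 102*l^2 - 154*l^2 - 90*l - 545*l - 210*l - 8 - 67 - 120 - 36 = -20*l^3 - 256*l^2 - 845*l - 231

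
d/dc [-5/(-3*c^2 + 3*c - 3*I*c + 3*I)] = 5*(-2*c + 1 - I)/(3*(c^2 - c + I*c - I)^2)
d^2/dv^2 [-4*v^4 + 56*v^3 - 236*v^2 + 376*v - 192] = -48*v^2 + 336*v - 472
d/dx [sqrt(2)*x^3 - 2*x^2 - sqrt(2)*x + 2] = 3*sqrt(2)*x^2 - 4*x - sqrt(2)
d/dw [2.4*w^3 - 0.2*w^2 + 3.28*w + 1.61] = 7.2*w^2 - 0.4*w + 3.28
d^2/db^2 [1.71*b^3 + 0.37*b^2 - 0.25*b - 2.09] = 10.26*b + 0.74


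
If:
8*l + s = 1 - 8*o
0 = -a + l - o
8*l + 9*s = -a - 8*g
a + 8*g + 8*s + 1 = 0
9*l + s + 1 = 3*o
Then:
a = -2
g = -135/8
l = -2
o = 0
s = 17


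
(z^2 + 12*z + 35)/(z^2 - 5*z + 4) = (z^2 + 12*z + 35)/(z^2 - 5*z + 4)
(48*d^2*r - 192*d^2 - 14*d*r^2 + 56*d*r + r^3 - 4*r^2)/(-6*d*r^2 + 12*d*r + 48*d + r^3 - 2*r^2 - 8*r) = (-8*d + r)/(r + 2)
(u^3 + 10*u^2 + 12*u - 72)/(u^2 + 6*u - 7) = (u^3 + 10*u^2 + 12*u - 72)/(u^2 + 6*u - 7)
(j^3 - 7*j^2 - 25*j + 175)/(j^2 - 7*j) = j - 25/j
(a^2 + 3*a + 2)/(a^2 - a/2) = 2*(a^2 + 3*a + 2)/(a*(2*a - 1))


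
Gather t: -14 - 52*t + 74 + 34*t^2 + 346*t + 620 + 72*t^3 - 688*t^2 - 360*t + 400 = 72*t^3 - 654*t^2 - 66*t + 1080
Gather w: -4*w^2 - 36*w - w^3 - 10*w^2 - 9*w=-w^3 - 14*w^2 - 45*w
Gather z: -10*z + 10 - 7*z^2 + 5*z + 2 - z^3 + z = -z^3 - 7*z^2 - 4*z + 12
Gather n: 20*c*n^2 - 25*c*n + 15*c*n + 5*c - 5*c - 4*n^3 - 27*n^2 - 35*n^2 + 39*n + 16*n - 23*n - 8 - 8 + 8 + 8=-4*n^3 + n^2*(20*c - 62) + n*(32 - 10*c)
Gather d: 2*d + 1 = 2*d + 1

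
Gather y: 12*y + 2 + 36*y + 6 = 48*y + 8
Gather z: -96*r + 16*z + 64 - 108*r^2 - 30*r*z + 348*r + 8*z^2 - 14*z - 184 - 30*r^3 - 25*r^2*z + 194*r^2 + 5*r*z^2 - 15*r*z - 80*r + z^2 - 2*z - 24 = -30*r^3 + 86*r^2 + 172*r + z^2*(5*r + 9) + z*(-25*r^2 - 45*r) - 144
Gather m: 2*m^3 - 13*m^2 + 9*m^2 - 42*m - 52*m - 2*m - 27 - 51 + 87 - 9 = 2*m^3 - 4*m^2 - 96*m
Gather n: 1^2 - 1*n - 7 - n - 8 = -2*n - 14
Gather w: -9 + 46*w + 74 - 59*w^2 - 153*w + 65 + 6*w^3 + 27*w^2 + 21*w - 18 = 6*w^3 - 32*w^2 - 86*w + 112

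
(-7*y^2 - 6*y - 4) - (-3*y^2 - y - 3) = -4*y^2 - 5*y - 1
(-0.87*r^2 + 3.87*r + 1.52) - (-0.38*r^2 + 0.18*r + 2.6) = -0.49*r^2 + 3.69*r - 1.08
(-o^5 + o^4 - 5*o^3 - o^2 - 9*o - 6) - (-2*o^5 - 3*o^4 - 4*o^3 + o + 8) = o^5 + 4*o^4 - o^3 - o^2 - 10*o - 14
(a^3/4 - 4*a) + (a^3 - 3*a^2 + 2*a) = 5*a^3/4 - 3*a^2 - 2*a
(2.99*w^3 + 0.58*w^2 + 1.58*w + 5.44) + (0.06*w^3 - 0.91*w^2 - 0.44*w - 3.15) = 3.05*w^3 - 0.33*w^2 + 1.14*w + 2.29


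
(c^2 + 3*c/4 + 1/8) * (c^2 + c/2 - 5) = c^4 + 5*c^3/4 - 9*c^2/2 - 59*c/16 - 5/8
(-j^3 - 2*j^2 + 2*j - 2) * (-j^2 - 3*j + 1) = j^5 + 5*j^4 + 3*j^3 - 6*j^2 + 8*j - 2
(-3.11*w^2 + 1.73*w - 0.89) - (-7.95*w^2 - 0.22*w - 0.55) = 4.84*w^2 + 1.95*w - 0.34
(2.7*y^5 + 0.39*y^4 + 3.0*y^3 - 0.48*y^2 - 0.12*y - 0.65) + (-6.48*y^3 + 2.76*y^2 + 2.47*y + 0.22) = 2.7*y^5 + 0.39*y^4 - 3.48*y^3 + 2.28*y^2 + 2.35*y - 0.43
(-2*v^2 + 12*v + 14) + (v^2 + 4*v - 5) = -v^2 + 16*v + 9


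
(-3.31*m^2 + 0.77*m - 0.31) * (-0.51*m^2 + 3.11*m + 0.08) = 1.6881*m^4 - 10.6868*m^3 + 2.288*m^2 - 0.9025*m - 0.0248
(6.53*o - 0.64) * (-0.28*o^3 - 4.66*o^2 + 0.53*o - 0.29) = -1.8284*o^4 - 30.2506*o^3 + 6.4433*o^2 - 2.2329*o + 0.1856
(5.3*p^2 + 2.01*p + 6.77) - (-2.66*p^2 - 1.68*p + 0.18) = 7.96*p^2 + 3.69*p + 6.59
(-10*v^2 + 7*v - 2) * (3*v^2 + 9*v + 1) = -30*v^4 - 69*v^3 + 47*v^2 - 11*v - 2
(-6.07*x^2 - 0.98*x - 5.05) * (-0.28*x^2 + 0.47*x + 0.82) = 1.6996*x^4 - 2.5785*x^3 - 4.024*x^2 - 3.1771*x - 4.141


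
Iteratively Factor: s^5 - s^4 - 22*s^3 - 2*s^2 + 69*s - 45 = (s - 5)*(s^4 + 4*s^3 - 2*s^2 - 12*s + 9) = (s - 5)*(s - 1)*(s^3 + 5*s^2 + 3*s - 9) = (s - 5)*(s - 1)^2*(s^2 + 6*s + 9) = (s - 5)*(s - 1)^2*(s + 3)*(s + 3)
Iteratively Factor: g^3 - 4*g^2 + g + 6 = (g - 2)*(g^2 - 2*g - 3) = (g - 2)*(g + 1)*(g - 3)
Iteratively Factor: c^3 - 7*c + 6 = (c + 3)*(c^2 - 3*c + 2) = (c - 2)*(c + 3)*(c - 1)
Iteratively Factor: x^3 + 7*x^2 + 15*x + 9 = (x + 3)*(x^2 + 4*x + 3) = (x + 1)*(x + 3)*(x + 3)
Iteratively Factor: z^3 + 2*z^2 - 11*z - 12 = (z + 1)*(z^2 + z - 12) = (z + 1)*(z + 4)*(z - 3)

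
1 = 1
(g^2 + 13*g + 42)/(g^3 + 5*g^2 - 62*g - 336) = 1/(g - 8)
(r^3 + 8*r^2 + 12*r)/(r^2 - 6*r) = (r^2 + 8*r + 12)/(r - 6)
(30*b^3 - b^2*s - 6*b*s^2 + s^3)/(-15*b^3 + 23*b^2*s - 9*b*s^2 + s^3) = (2*b + s)/(-b + s)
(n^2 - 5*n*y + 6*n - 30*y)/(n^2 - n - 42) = (n - 5*y)/(n - 7)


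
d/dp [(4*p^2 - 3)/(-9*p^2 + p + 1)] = (4*p^2 - 46*p + 3)/(81*p^4 - 18*p^3 - 17*p^2 + 2*p + 1)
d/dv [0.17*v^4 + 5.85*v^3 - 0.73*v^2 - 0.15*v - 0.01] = 0.68*v^3 + 17.55*v^2 - 1.46*v - 0.15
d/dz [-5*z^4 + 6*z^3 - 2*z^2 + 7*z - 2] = -20*z^3 + 18*z^2 - 4*z + 7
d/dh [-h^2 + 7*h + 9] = 7 - 2*h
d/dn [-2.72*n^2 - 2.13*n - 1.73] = -5.44*n - 2.13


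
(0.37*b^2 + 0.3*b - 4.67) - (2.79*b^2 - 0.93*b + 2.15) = -2.42*b^2 + 1.23*b - 6.82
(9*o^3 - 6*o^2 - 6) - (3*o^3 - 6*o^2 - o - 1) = 6*o^3 + o - 5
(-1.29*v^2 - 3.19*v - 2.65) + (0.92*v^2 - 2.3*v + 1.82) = -0.37*v^2 - 5.49*v - 0.83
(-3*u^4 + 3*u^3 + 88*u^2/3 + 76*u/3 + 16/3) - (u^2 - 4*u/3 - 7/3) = -3*u^4 + 3*u^3 + 85*u^2/3 + 80*u/3 + 23/3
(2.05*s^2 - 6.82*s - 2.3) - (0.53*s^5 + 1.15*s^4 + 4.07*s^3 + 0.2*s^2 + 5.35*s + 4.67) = -0.53*s^5 - 1.15*s^4 - 4.07*s^3 + 1.85*s^2 - 12.17*s - 6.97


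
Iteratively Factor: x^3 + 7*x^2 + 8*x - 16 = (x + 4)*(x^2 + 3*x - 4) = (x + 4)^2*(x - 1)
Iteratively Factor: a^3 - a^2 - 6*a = (a + 2)*(a^2 - 3*a) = a*(a + 2)*(a - 3)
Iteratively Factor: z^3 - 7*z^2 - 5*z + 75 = (z + 3)*(z^2 - 10*z + 25) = (z - 5)*(z + 3)*(z - 5)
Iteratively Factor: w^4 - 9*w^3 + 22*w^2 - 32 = (w + 1)*(w^3 - 10*w^2 + 32*w - 32) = (w - 4)*(w + 1)*(w^2 - 6*w + 8) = (w - 4)*(w - 2)*(w + 1)*(w - 4)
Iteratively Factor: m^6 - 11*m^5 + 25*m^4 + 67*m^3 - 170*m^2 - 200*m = (m - 5)*(m^5 - 6*m^4 - 5*m^3 + 42*m^2 + 40*m) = (m - 5)*(m - 4)*(m^4 - 2*m^3 - 13*m^2 - 10*m) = (m - 5)^2*(m - 4)*(m^3 + 3*m^2 + 2*m) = m*(m - 5)^2*(m - 4)*(m^2 + 3*m + 2) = m*(m - 5)^2*(m - 4)*(m + 2)*(m + 1)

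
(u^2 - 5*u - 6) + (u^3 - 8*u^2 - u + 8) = u^3 - 7*u^2 - 6*u + 2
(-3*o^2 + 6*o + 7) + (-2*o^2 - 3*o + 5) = -5*o^2 + 3*o + 12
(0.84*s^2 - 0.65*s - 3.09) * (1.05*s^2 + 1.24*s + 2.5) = 0.882*s^4 + 0.3591*s^3 - 1.9505*s^2 - 5.4566*s - 7.725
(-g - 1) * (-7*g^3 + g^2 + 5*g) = 7*g^4 + 6*g^3 - 6*g^2 - 5*g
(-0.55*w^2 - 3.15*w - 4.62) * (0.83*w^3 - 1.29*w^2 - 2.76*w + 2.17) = -0.4565*w^5 - 1.905*w^4 + 1.7469*w^3 + 13.4603*w^2 + 5.9157*w - 10.0254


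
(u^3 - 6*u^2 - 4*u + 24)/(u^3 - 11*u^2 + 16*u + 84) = (u - 2)/(u - 7)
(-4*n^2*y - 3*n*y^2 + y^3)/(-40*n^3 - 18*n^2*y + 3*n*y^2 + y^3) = y*(n + y)/(10*n^2 + 7*n*y + y^2)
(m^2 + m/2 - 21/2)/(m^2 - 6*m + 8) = (2*m^2 + m - 21)/(2*(m^2 - 6*m + 8))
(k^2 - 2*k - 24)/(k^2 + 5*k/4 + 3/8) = 8*(k^2 - 2*k - 24)/(8*k^2 + 10*k + 3)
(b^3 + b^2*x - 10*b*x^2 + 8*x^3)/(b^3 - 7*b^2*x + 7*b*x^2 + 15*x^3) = (b^3 + b^2*x - 10*b*x^2 + 8*x^3)/(b^3 - 7*b^2*x + 7*b*x^2 + 15*x^3)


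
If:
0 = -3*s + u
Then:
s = u/3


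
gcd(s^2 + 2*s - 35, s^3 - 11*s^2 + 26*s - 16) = 1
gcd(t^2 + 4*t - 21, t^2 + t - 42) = t + 7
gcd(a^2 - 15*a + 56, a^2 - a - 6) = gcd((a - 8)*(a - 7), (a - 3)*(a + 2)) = 1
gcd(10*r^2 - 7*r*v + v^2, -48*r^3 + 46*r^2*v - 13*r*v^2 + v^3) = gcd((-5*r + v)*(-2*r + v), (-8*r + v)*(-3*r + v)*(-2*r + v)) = 2*r - v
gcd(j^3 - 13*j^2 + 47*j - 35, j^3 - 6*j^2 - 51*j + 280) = j - 5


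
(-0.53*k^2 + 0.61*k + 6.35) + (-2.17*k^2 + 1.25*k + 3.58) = -2.7*k^2 + 1.86*k + 9.93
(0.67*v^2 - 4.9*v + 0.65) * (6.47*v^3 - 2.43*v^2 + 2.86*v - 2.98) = 4.3349*v^5 - 33.3311*v^4 + 18.0287*v^3 - 17.5901*v^2 + 16.461*v - 1.937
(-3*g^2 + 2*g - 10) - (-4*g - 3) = -3*g^2 + 6*g - 7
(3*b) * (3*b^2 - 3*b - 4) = 9*b^3 - 9*b^2 - 12*b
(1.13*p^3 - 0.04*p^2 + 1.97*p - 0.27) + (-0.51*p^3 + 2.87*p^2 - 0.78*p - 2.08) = 0.62*p^3 + 2.83*p^2 + 1.19*p - 2.35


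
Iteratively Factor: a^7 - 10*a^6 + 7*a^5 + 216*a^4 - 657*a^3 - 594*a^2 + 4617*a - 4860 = (a - 5)*(a^6 - 5*a^5 - 18*a^4 + 126*a^3 - 27*a^2 - 729*a + 972) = (a - 5)*(a - 3)*(a^5 - 2*a^4 - 24*a^3 + 54*a^2 + 135*a - 324) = (a - 5)*(a - 3)^2*(a^4 + a^3 - 21*a^2 - 9*a + 108) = (a - 5)*(a - 3)^3*(a^3 + 4*a^2 - 9*a - 36) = (a - 5)*(a - 3)^3*(a + 4)*(a^2 - 9) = (a - 5)*(a - 3)^3*(a + 3)*(a + 4)*(a - 3)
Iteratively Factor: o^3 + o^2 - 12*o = (o - 3)*(o^2 + 4*o) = o*(o - 3)*(o + 4)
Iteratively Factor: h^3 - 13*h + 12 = (h - 3)*(h^2 + 3*h - 4) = (h - 3)*(h - 1)*(h + 4)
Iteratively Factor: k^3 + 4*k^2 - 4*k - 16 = (k + 4)*(k^2 - 4) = (k + 2)*(k + 4)*(k - 2)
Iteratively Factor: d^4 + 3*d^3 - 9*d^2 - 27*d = (d - 3)*(d^3 + 6*d^2 + 9*d) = d*(d - 3)*(d^2 + 6*d + 9) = d*(d - 3)*(d + 3)*(d + 3)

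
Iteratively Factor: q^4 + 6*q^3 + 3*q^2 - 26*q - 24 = (q - 2)*(q^3 + 8*q^2 + 19*q + 12) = (q - 2)*(q + 1)*(q^2 + 7*q + 12) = (q - 2)*(q + 1)*(q + 3)*(q + 4)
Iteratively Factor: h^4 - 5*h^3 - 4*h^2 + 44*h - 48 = (h + 3)*(h^3 - 8*h^2 + 20*h - 16) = (h - 2)*(h + 3)*(h^2 - 6*h + 8) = (h - 2)^2*(h + 3)*(h - 4)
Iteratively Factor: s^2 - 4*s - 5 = (s - 5)*(s + 1)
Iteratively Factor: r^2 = (r)*(r)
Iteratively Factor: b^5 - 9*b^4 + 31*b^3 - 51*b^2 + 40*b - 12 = (b - 1)*(b^4 - 8*b^3 + 23*b^2 - 28*b + 12) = (b - 3)*(b - 1)*(b^3 - 5*b^2 + 8*b - 4) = (b - 3)*(b - 2)*(b - 1)*(b^2 - 3*b + 2) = (b - 3)*(b - 2)*(b - 1)^2*(b - 2)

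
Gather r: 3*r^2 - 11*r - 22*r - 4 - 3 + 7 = 3*r^2 - 33*r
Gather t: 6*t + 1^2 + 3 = 6*t + 4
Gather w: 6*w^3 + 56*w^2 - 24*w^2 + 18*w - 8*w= 6*w^3 + 32*w^2 + 10*w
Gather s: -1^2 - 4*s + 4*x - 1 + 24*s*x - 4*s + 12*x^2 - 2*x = s*(24*x - 8) + 12*x^2 + 2*x - 2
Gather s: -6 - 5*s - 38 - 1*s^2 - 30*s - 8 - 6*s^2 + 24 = -7*s^2 - 35*s - 28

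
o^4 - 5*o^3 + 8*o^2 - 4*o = o*(o - 2)^2*(o - 1)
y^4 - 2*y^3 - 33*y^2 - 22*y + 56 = (y - 7)*(y - 1)*(y + 2)*(y + 4)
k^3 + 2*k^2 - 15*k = k*(k - 3)*(k + 5)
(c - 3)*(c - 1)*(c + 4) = c^3 - 13*c + 12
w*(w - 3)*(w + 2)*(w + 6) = w^4 + 5*w^3 - 12*w^2 - 36*w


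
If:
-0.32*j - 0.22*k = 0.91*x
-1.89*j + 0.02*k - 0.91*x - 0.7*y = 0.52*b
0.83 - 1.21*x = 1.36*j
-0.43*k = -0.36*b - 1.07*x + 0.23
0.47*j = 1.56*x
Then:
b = -1.34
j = 0.48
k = -1.30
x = 0.15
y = -0.53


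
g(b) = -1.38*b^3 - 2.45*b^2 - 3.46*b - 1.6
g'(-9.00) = -294.70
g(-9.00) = 837.11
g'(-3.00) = -26.02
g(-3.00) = 23.99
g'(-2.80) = -22.20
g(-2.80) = 19.17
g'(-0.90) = -2.40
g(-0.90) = 0.54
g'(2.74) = -47.97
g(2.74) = -57.86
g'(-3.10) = -28.06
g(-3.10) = 26.69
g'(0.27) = -5.08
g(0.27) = -2.74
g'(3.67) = -77.20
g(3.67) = -115.51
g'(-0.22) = -2.58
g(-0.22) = -0.94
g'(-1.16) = -3.35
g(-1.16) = 1.27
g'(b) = -4.14*b^2 - 4.9*b - 3.46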